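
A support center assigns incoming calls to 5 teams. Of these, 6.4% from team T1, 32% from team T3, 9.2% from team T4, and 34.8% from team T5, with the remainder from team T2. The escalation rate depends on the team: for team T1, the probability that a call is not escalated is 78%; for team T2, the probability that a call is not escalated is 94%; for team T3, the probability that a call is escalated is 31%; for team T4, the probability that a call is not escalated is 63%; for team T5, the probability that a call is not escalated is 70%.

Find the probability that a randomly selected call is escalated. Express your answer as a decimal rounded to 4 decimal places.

P(E) ≈ 0.2623

P(T2) = 1 − (0.064 + 0.32 + 0.092 + 0.348) = 0.176.
P(E|T1) = 1 − 0.78 = 0.22.
P(E|T2) = 1 − 0.94 = 0.06.
P(E|T4) = 1 − 0.63 = 0.37.
P(E|T5) = 1 − 0.7 = 0.3.
P(E) = P(E|T1)·P(T1) + P(E|T2)·P(T2) + P(E|T3)·P(T3) + P(E|T4)·P(T4) + P(E|T5)·P(T5)
      = 0.22·0.064 + 0.06·0.176 + 0.31·0.32 + 0.37·0.092 + 0.3·0.348
      = 0.01408 + 0.01056 + 0.0992 + 0.03404 + 0.1044 = 0.26228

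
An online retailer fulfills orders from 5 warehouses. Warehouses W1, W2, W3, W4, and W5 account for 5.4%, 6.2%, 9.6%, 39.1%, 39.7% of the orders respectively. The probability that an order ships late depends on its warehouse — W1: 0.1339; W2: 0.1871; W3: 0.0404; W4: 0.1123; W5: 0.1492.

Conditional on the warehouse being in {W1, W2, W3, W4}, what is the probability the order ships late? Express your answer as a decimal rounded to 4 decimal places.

Let S = {W1, W2, W3, W4}.
P(S) = 0.054 + 0.062 + 0.096 + 0.391 = 0.603.
P(L ∩ S) = 0.1339·0.054 + 0.1871·0.062 + 0.0404·0.096 + 0.1123·0.391 = 0.0072306 + 0.0116002 + 0.0038784 + 0.0439093 = 0.0666185.
P(L | S) = 0.0666185 / 0.603 = 0.110478…

P(L|S) ≈ 0.1105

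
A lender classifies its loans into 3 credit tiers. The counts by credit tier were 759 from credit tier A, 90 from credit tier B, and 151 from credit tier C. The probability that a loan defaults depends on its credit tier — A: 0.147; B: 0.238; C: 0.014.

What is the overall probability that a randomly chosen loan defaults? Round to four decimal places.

0.1351

Total: 759 + 90 + 151 = 1000.
P(A) = 759/1000 = 0.759. P(B) = 90/1000 = 0.09. P(C) = 151/1000 = 0.151.
P(D) = P(D|A)·P(A) + P(D|B)·P(B) + P(D|C)·P(C)
      = 0.147·0.759 + 0.238·0.09 + 0.014·0.151
      = 0.111573 + 0.02142 + 0.002114 = 0.135107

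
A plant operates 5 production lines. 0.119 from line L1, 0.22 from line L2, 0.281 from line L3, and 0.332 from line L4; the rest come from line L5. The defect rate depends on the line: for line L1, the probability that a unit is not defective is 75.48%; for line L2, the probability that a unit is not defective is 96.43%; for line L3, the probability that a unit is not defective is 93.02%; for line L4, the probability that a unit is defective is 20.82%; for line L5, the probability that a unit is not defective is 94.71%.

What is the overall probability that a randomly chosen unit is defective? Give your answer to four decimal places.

P(L5) = 1 − (0.119 + 0.22 + 0.281 + 0.332) = 0.048.
P(D|L1) = 1 − 0.7548 = 0.2452.
P(D|L2) = 1 − 0.9643 = 0.0357.
P(D|L3) = 1 − 0.9302 = 0.0698.
P(D|L5) = 1 − 0.9471 = 0.0529.
P(D) = P(D|L1)·P(L1) + P(D|L2)·P(L2) + P(D|L3)·P(L3) + P(D|L4)·P(L4) + P(D|L5)·P(L5)
      = 0.2452·0.119 + 0.0357·0.22 + 0.0698·0.281 + 0.2082·0.332 + 0.0529·0.048
      = 0.0291788 + 0.007854 + 0.0196138 + 0.0691224 + 0.0025392 = 0.1283082

0.1283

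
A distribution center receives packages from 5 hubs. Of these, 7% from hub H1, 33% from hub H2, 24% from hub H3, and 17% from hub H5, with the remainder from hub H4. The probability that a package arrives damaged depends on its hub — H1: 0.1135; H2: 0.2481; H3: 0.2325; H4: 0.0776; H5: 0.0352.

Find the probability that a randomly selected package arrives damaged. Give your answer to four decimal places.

P(H4) = 1 − (0.07 + 0.33 + 0.24 + 0.17) = 0.19.
Summing over the partition,
P(D) = P(D|H1)·P(H1) + P(D|H2)·P(H2) + P(D|H3)·P(H3) + P(D|H4)·P(H4) + P(D|H5)·P(H5)
      = 0.1135·0.07 + 0.2481·0.33 + 0.2325·0.24 + 0.0776·0.19 + 0.0352·0.17
      = 0.007945 + 0.081873 + 0.0558 + 0.014744 + 0.005984 = 0.166346

P(D) ≈ 0.1663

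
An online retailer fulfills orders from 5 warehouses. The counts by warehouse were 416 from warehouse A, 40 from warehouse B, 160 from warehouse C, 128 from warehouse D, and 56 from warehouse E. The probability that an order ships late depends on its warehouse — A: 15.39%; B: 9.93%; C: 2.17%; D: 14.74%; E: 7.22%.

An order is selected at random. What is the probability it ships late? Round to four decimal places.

0.1180

Total: 416 + 40 + 160 + 128 + 56 = 800.
P(A) = 416/800 = 0.52. P(B) = 40/800 = 0.05. P(C) = 160/800 = 0.2. P(D) = 128/800 = 0.16. P(E) = 56/800 = 0.07.
P(L) = P(L|A)·P(A) + P(L|B)·P(B) + P(L|C)·P(C) + P(L|D)·P(D) + P(L|E)·P(E)
      = 0.1539·0.52 + 0.0993·0.05 + 0.0217·0.2 + 0.1474·0.16 + 0.0722·0.07
      = 0.080028 + 0.004965 + 0.00434 + 0.023584 + 0.005054 = 0.117971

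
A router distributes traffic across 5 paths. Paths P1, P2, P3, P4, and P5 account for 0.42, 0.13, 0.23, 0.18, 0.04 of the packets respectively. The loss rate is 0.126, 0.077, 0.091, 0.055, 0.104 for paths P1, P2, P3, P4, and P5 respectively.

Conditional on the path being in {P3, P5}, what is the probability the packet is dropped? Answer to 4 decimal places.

Let S = {P3, P5}.
P(S) = 0.23 + 0.04 = 0.27.
P(L ∩ S) = 0.091·0.23 + 0.104·0.04 = 0.02093 + 0.00416 = 0.02509.
P(L | S) = 0.02509 / 0.27 = 0.092926…

P(L|S) ≈ 0.0929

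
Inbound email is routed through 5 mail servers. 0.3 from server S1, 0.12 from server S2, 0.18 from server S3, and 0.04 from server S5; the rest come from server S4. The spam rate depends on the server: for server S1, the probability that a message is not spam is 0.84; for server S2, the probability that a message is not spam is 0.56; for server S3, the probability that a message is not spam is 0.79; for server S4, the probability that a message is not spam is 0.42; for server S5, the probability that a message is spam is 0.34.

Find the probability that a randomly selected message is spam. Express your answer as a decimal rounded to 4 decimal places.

P(S4) = 1 − (0.3 + 0.12 + 0.18 + 0.04) = 0.36.
P(S|S1) = 1 − 0.84 = 0.16.
P(S|S2) = 1 − 0.56 = 0.44.
P(S|S3) = 1 − 0.79 = 0.21.
P(S|S4) = 1 − 0.42 = 0.58.
Summing over the partition,
P(S) = P(S|S1)·P(S1) + P(S|S2)·P(S2) + P(S|S3)·P(S3) + P(S|S4)·P(S4) + P(S|S5)·P(S5)
      = 0.16·0.3 + 0.44·0.12 + 0.21·0.18 + 0.58·0.36 + 0.34·0.04
      = 0.048 + 0.0528 + 0.0378 + 0.2088 + 0.0136 = 0.361

P(S) ≈ 0.3610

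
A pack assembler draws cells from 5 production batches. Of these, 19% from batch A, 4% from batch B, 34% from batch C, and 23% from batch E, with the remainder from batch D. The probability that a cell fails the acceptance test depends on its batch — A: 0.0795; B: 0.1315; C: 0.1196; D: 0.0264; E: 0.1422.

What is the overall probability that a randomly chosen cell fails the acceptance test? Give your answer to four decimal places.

P(D) = 1 − (0.19 + 0.04 + 0.34 + 0.23) = 0.2.
P(F) = P(F|A)·P(A) + P(F|B)·P(B) + P(F|C)·P(C) + P(F|D)·P(D) + P(F|E)·P(E)
      = 0.0795·0.19 + 0.1315·0.04 + 0.1196·0.34 + 0.0264·0.2 + 0.1422·0.23
      = 0.015105 + 0.00526 + 0.040664 + 0.00528 + 0.032706 = 0.099015

0.0990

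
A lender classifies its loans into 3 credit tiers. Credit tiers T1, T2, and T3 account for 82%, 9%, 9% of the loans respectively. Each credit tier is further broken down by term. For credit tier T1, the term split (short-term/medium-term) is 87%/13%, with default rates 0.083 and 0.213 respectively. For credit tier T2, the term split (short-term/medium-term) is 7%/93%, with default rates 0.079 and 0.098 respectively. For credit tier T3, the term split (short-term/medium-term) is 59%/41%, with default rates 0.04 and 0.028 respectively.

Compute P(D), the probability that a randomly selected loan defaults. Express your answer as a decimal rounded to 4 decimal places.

P(D) ≈ 0.0938

P(D|T1) = 0.87·0.083 + 0.13·0.213 = 0.07221 + 0.02769 = 0.0999
P(D|T2) = 0.07·0.079 + 0.93·0.098 = 0.00553 + 0.09114 = 0.09667
P(D|T3) = 0.59·0.04 + 0.41·0.028 = 0.0236 + 0.01148 = 0.03508
By total probability over the outer partition,
P(D) = 0.82·0.0999 + 0.09·0.09667 + 0.09·0.03508
      = 0.081918 + 0.0087003 + 0.0031572 = 0.0937755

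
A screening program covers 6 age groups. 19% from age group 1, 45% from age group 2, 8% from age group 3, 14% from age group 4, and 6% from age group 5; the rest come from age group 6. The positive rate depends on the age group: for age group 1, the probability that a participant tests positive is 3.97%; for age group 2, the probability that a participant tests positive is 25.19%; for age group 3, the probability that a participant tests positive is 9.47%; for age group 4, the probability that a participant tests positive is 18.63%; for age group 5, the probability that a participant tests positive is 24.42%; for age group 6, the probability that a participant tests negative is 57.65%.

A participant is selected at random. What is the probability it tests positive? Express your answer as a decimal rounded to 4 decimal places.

P(6) = 1 − (0.19 + 0.45 + 0.08 + 0.14 + 0.06) = 0.08.
P(T|6) = 1 − 0.5765 = 0.4235.
P(T) = P(T|1)·P(1) + P(T|2)·P(2) + P(T|3)·P(3) + P(T|4)·P(4) + P(T|5)·P(5) + P(T|6)·P(6)
      = 0.0397·0.19 + 0.2519·0.45 + 0.0947·0.08 + 0.1863·0.14 + 0.2442·0.06 + 0.4235·0.08
      = 0.007543 + 0.113355 + 0.007576 + 0.026082 + 0.014652 + 0.03388 = 0.203088

P(T) ≈ 0.2031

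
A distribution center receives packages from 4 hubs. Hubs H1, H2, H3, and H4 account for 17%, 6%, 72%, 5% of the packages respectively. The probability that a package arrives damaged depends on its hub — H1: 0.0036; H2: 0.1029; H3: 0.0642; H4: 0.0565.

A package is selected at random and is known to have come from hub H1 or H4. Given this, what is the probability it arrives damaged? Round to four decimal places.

Let S = {H1, H4}.
P(S) = 0.17 + 0.05 = 0.22.
P(D ∩ S) = 0.0036·0.17 + 0.0565·0.05 = 0.000612 + 0.002825 = 0.003437.
P(D | S) = 0.003437 / 0.22 = 0.015623…

0.0156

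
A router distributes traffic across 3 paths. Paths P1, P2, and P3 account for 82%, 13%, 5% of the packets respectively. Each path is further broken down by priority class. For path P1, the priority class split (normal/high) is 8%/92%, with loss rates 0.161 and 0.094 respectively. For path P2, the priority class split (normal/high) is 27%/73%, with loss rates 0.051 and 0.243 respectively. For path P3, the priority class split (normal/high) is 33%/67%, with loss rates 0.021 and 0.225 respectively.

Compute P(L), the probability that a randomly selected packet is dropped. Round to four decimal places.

P(L) ≈ 0.1142

P(L|P1) = 0.08·0.161 + 0.92·0.094 = 0.01288 + 0.08648 = 0.09936
P(L|P2) = 0.27·0.051 + 0.73·0.243 = 0.01377 + 0.17739 = 0.19116
P(L|P3) = 0.33·0.021 + 0.67·0.225 = 0.00693 + 0.15075 = 0.15768
By total probability over the outer partition,
P(L) = 0.82·0.09936 + 0.13·0.19116 + 0.05·0.15768
      = 0.0814752 + 0.0248508 + 0.007884 = 0.11421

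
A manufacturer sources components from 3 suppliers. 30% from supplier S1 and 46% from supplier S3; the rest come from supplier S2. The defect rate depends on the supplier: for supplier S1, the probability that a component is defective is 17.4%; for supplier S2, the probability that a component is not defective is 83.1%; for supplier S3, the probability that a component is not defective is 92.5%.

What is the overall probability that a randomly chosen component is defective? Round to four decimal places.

P(S2) = 1 − (0.3 + 0.46) = 0.24.
P(D|S2) = 1 − 0.831 = 0.169.
P(D|S3) = 1 − 0.925 = 0.075.
By the law of total probability,
P(D) = P(D|S1)·P(S1) + P(D|S2)·P(S2) + P(D|S3)·P(S3)
      = 0.174·0.3 + 0.169·0.24 + 0.075·0.46
      = 0.0522 + 0.04056 + 0.0345 = 0.12726

0.1273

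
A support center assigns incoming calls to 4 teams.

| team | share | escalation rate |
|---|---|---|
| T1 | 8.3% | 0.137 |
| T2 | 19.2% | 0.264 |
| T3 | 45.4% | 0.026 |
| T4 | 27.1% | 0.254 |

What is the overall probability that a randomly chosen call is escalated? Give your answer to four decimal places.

Summing over the partition,
P(E) = P(E|T1)·P(T1) + P(E|T2)·P(T2) + P(E|T3)·P(T3) + P(E|T4)·P(T4)
      = 0.137·0.083 + 0.264·0.192 + 0.026·0.454 + 0.254·0.271
      = 0.011371 + 0.050688 + 0.011804 + 0.068834 = 0.142697

P(E) ≈ 0.1427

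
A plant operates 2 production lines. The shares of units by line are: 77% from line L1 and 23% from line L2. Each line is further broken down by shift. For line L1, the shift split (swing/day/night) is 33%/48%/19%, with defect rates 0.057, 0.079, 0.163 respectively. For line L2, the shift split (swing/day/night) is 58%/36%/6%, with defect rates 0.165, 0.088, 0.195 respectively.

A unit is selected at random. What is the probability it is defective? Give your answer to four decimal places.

P(D|L1) = 0.33·0.057 + 0.48·0.079 + 0.19·0.163 = 0.01881 + 0.03792 + 0.03097 = 0.0877
P(D|L2) = 0.58·0.165 + 0.36·0.088 + 0.06·0.195 = 0.0957 + 0.03168 + 0.0117 = 0.13908
Then overall,
P(D) = 0.77·0.0877 + 0.23·0.13908
      = 0.067529 + 0.0319884 = 0.0995174

P(D) ≈ 0.0995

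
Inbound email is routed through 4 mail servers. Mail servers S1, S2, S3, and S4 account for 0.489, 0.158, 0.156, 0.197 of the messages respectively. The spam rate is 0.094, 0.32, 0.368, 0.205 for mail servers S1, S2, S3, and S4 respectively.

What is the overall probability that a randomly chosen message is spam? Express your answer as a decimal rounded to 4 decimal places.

P(S) = P(S|S1)·P(S1) + P(S|S2)·P(S2) + P(S|S3)·P(S3) + P(S|S4)·P(S4)
      = 0.094·0.489 + 0.32·0.158 + 0.368·0.156 + 0.205·0.197
      = 0.045966 + 0.05056 + 0.057408 + 0.040385 = 0.194319

0.1943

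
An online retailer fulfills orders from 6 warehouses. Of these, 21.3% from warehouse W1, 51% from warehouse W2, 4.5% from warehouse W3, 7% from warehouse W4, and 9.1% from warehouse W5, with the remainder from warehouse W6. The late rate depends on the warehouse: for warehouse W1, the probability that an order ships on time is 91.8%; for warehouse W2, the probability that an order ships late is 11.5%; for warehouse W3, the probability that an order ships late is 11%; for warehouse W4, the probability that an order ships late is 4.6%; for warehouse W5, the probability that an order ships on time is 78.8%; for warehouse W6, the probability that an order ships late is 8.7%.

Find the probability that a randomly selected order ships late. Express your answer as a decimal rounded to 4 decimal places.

P(W6) = 1 − (0.213 + 0.51 + 0.045 + 0.07 + 0.091) = 0.071.
P(L|W1) = 1 − 0.918 = 0.082.
P(L|W5) = 1 − 0.788 = 0.212.
P(L) = P(L|W1)·P(W1) + P(L|W2)·P(W2) + P(L|W3)·P(W3) + P(L|W4)·P(W4) + P(L|W5)·P(W5) + P(L|W6)·P(W6)
      = 0.082·0.213 + 0.115·0.51 + 0.11·0.045 + 0.046·0.07 + 0.212·0.091 + 0.087·0.071
      = 0.017466 + 0.05865 + 0.00495 + 0.00322 + 0.019292 + 0.006177 = 0.109755

0.1098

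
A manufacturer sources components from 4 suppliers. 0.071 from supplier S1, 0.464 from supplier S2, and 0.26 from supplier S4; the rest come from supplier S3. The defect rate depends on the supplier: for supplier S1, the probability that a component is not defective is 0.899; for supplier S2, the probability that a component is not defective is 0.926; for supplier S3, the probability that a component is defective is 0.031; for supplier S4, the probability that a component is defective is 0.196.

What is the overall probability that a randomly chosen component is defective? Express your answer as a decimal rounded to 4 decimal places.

0.0988

P(S3) = 1 − (0.071 + 0.464 + 0.26) = 0.205.
P(D|S1) = 1 − 0.899 = 0.101.
P(D|S2) = 1 − 0.926 = 0.074.
P(D) = P(D|S1)·P(S1) + P(D|S2)·P(S2) + P(D|S3)·P(S3) + P(D|S4)·P(S4)
      = 0.101·0.071 + 0.074·0.464 + 0.031·0.205 + 0.196·0.26
      = 0.007171 + 0.034336 + 0.006355 + 0.05096 = 0.098822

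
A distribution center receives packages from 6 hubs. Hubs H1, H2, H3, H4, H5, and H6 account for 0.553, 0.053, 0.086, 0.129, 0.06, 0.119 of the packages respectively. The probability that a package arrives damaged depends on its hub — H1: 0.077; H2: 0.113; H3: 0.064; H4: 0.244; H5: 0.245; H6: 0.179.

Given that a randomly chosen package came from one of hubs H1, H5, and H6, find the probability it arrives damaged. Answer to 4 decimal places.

Let S = {H1, H5, H6}.
P(S) = 0.553 + 0.06 + 0.119 = 0.732.
P(D ∩ S) = 0.077·0.553 + 0.245·0.06 + 0.179·0.119 = 0.042581 + 0.0147 + 0.021301 = 0.078582.
P(D | S) = 0.078582 / 0.732 = 0.107352…

P(D|S) ≈ 0.1074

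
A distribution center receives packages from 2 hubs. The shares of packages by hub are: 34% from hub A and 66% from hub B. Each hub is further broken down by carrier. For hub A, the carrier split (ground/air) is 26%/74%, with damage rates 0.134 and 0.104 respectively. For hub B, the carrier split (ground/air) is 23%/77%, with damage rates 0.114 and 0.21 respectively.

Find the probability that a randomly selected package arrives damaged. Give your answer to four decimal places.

P(D|A) = 0.26·0.134 + 0.74·0.104 = 0.03484 + 0.07696 = 0.1118
P(D|B) = 0.23·0.114 + 0.77·0.21 = 0.02622 + 0.1617 = 0.18792
Then overall,
P(D) = 0.34·0.1118 + 0.66·0.18792
      = 0.038012 + 0.1240272 = 0.1620392

0.1620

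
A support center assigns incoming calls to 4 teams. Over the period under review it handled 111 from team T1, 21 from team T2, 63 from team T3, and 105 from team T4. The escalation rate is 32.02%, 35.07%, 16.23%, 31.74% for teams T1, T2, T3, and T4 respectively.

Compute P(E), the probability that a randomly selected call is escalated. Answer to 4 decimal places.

Total: 111 + 21 + 63 + 105 = 300.
P(T1) = 111/300 = 0.37. P(T2) = 21/300 = 0.07. P(T3) = 63/300 = 0.21. P(T4) = 105/300 = 0.35.
P(E) = P(E|T1)·P(T1) + P(E|T2)·P(T2) + P(E|T3)·P(T3) + P(E|T4)·P(T4)
      = 0.3202·0.37 + 0.3507·0.07 + 0.1623·0.21 + 0.3174·0.35
      = 0.118474 + 0.024549 + 0.034083 + 0.11109 = 0.288196

P(E) ≈ 0.2882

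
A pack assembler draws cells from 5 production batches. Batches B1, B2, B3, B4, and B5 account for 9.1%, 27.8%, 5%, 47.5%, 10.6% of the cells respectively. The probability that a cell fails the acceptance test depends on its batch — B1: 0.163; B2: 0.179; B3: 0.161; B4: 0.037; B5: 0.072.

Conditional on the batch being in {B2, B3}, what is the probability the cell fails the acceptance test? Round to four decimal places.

0.1763

Let S = {B2, B3}.
P(S) = 0.278 + 0.05 = 0.328.
P(F ∩ S) = 0.179·0.278 + 0.161·0.05 = 0.049762 + 0.00805 = 0.057812.
P(F | S) = 0.057812 / 0.328 = 0.176256…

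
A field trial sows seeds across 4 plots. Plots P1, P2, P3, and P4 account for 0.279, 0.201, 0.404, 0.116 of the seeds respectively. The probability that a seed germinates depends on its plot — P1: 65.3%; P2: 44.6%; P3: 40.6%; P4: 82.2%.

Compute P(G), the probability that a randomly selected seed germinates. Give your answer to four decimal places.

0.5312

P(G) = P(G|P1)·P(P1) + P(G|P2)·P(P2) + P(G|P3)·P(P3) + P(G|P4)·P(P4)
      = 0.653·0.279 + 0.446·0.201 + 0.406·0.404 + 0.822·0.116
      = 0.182187 + 0.089646 + 0.164024 + 0.095352 = 0.531209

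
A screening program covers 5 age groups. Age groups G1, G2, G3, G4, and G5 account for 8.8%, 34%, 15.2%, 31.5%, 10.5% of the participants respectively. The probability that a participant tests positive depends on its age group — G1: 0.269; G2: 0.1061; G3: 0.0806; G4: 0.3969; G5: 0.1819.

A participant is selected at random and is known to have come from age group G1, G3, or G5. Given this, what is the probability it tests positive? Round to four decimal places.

0.1595

Let S = {G1, G3, G5}.
P(S) = 0.088 + 0.152 + 0.105 = 0.345.
P(T ∩ S) = 0.269·0.088 + 0.0806·0.152 + 0.1819·0.105 = 0.023672 + 0.0122512 + 0.0190995 = 0.0550227.
P(T | S) = 0.0550227 / 0.345 = 0.159486…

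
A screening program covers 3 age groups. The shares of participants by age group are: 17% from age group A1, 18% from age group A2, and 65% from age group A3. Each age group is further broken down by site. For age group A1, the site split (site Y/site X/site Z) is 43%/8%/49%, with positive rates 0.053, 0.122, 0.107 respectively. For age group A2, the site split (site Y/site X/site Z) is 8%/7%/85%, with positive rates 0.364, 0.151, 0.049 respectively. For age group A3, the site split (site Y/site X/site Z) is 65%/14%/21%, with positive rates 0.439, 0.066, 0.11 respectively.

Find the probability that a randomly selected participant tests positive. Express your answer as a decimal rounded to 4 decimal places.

P(T) ≈ 0.2356

P(T|A1) = 0.43·0.053 + 0.08·0.122 + 0.49·0.107 = 0.02279 + 0.00976 + 0.05243 = 0.08498
P(T|A2) = 0.08·0.364 + 0.07·0.151 + 0.85·0.049 = 0.02912 + 0.01057 + 0.04165 = 0.08134
P(T|A3) = 0.65·0.439 + 0.14·0.066 + 0.21·0.11 = 0.28535 + 0.00924 + 0.0231 = 0.31769
Then overall,
P(T) = 0.17·0.08498 + 0.18·0.08134 + 0.65·0.31769
      = 0.0144466 + 0.0146412 + 0.2064985 = 0.2355863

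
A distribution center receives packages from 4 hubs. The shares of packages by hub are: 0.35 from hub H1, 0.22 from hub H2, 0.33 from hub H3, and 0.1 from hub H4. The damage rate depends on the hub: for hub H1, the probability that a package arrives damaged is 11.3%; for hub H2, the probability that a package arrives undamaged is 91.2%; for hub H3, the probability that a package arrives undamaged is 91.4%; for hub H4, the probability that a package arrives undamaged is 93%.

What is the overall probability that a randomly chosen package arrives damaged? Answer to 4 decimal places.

P(D) ≈ 0.0943

P(D|H2) = 1 − 0.912 = 0.088.
P(D|H3) = 1 − 0.914 = 0.086.
P(D|H4) = 1 − 0.93 = 0.07.
P(D) = P(D|H1)·P(H1) + P(D|H2)·P(H2) + P(D|H3)·P(H3) + P(D|H4)·P(H4)
      = 0.113·0.35 + 0.088·0.22 + 0.086·0.33 + 0.07·0.1
      = 0.03955 + 0.01936 + 0.02838 + 0.007 = 0.09429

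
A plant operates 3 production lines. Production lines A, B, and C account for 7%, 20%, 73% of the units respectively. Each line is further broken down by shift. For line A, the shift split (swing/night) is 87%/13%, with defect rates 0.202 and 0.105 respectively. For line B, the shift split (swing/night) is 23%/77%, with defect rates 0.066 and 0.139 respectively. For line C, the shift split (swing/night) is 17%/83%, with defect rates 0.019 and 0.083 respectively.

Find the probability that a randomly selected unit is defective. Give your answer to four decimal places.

P(D|A) = 0.87·0.202 + 0.13·0.105 = 0.17574 + 0.01365 = 0.18939
P(D|B) = 0.23·0.066 + 0.77·0.139 = 0.01518 + 0.10703 = 0.12221
P(D|C) = 0.17·0.019 + 0.83·0.083 = 0.00323 + 0.06889 = 0.07212
Then overall,
P(D) = 0.07·0.18939 + 0.2·0.12221 + 0.73·0.07212
      = 0.0132573 + 0.024442 + 0.0526476 = 0.0903469

0.0903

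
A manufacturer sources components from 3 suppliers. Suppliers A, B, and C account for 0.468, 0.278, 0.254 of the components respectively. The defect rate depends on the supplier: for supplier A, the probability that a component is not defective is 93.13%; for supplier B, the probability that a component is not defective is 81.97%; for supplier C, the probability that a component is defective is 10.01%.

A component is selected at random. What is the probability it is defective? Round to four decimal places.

P(D) ≈ 0.1077

P(D|A) = 1 − 0.9313 = 0.0687.
P(D|B) = 1 − 0.8197 = 0.1803.
P(D) = P(D|A)·P(A) + P(D|B)·P(B) + P(D|C)·P(C)
      = 0.0687·0.468 + 0.1803·0.278 + 0.1001·0.254
      = 0.0321516 + 0.0501234 + 0.0254254 = 0.1077004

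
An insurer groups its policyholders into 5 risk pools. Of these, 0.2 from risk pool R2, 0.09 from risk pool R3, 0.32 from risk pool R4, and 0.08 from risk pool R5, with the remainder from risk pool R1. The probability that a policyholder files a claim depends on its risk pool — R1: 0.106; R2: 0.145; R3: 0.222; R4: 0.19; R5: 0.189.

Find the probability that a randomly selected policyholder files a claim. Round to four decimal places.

0.1578

P(R1) = 1 − (0.2 + 0.09 + 0.32 + 0.08) = 0.31.
P(C) = P(C|R1)·P(R1) + P(C|R2)·P(R2) + P(C|R3)·P(R3) + P(C|R4)·P(R4) + P(C|R5)·P(R5)
      = 0.106·0.31 + 0.145·0.2 + 0.222·0.09 + 0.19·0.32 + 0.189·0.08
      = 0.03286 + 0.029 + 0.01998 + 0.0608 + 0.01512 = 0.15776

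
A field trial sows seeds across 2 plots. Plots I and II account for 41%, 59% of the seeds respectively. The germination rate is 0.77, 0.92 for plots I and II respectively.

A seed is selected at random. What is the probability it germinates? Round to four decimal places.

Using total probability over the partition,
P(G) = P(G|I)·P(I) + P(G|II)·P(II)
      = 0.77·0.41 + 0.92·0.59
      = 0.3157 + 0.5428 = 0.8585

0.8585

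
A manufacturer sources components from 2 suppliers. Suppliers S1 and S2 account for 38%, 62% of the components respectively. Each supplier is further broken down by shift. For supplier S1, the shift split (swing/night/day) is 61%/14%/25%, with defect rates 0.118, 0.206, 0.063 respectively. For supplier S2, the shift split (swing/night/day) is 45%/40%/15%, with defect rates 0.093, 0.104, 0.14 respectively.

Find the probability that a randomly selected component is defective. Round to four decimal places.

0.1091

P(D|S1) = 0.61·0.118 + 0.14·0.206 + 0.25·0.063 = 0.07198 + 0.02884 + 0.01575 = 0.11657
P(D|S2) = 0.45·0.093 + 0.4·0.104 + 0.15·0.14 = 0.04185 + 0.0416 + 0.021 = 0.10445
By total probability over the outer partition,
P(D) = 0.38·0.11657 + 0.62·0.10445
      = 0.0442966 + 0.064759 = 0.1090556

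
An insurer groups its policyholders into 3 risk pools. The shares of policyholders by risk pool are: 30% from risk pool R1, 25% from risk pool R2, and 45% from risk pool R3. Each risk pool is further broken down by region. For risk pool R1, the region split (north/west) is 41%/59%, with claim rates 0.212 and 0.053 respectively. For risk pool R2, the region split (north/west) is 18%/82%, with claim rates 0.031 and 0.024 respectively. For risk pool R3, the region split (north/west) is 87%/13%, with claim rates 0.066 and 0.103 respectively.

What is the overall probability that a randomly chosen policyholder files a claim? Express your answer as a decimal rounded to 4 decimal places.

0.0736

P(C|R1) = 0.41·0.212 + 0.59·0.053 = 0.08692 + 0.03127 = 0.11819
P(C|R2) = 0.18·0.031 + 0.82·0.024 = 0.00558 + 0.01968 = 0.02526
P(C|R3) = 0.87·0.066 + 0.13·0.103 = 0.05742 + 0.01339 = 0.07081
By total probability over the outer partition,
P(C) = 0.3·0.11819 + 0.25·0.02526 + 0.45·0.07081
      = 0.035457 + 0.006315 + 0.0318645 = 0.0736365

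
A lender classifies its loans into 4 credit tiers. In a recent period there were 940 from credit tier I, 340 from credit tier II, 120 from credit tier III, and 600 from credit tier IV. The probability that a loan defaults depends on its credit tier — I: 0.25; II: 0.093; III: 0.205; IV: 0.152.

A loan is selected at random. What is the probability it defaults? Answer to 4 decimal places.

0.1912

Total: 940 + 340 + 120 + 600 = 2000.
P(I) = 940/2000 = 0.47. P(II) = 340/2000 = 0.17. P(III) = 120/2000 = 0.06. P(IV) = 600/2000 = 0.3.
P(D) = P(D|I)·P(I) + P(D|II)·P(II) + P(D|III)·P(III) + P(D|IV)·P(IV)
      = 0.25·0.47 + 0.093·0.17 + 0.205·0.06 + 0.152·0.3
      = 0.1175 + 0.01581 + 0.0123 + 0.0456 = 0.19121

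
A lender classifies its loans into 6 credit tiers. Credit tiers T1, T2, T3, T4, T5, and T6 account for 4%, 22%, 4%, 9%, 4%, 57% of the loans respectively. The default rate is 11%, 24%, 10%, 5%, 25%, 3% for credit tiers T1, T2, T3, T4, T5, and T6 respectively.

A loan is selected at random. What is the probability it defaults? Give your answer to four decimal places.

P(D) = P(D|T1)·P(T1) + P(D|T2)·P(T2) + P(D|T3)·P(T3) + P(D|T4)·P(T4) + P(D|T5)·P(T5) + P(D|T6)·P(T6)
      = 0.11·0.04 + 0.24·0.22 + 0.1·0.04 + 0.05·0.09 + 0.25·0.04 + 0.03·0.57
      = 0.0044 + 0.0528 + 0.004 + 0.0045 + 0.01 + 0.0171 = 0.0928

P(D) ≈ 0.0928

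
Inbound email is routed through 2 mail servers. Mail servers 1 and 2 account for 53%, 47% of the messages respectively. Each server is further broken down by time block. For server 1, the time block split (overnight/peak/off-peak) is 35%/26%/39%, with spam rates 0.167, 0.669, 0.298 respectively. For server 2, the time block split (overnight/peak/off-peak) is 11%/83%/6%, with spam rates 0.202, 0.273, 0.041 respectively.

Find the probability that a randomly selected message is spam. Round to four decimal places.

P(S|1) = 0.35·0.167 + 0.26·0.669 + 0.39·0.298 = 0.05845 + 0.17394 + 0.11622 = 0.34861
P(S|2) = 0.11·0.202 + 0.83·0.273 + 0.06·0.041 = 0.02222 + 0.22659 + 0.00246 = 0.25127
By total probability over the outer partition,
P(S) = 0.53·0.34861 + 0.47·0.25127
      = 0.1847633 + 0.1180969 = 0.3028602

0.3029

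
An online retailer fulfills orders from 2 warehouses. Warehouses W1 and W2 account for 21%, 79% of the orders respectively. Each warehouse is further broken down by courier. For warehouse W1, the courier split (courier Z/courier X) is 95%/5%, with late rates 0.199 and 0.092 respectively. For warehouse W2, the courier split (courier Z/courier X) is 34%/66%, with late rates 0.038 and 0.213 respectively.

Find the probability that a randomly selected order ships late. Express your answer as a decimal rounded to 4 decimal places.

P(L) ≈ 0.1619

P(L|W1) = 0.95·0.199 + 0.05·0.092 = 0.18905 + 0.0046 = 0.19365
P(L|W2) = 0.34·0.038 + 0.66·0.213 = 0.01292 + 0.14058 = 0.1535
By total probability over the outer partition,
P(L) = 0.21·0.19365 + 0.79·0.1535
      = 0.0406665 + 0.121265 = 0.1619315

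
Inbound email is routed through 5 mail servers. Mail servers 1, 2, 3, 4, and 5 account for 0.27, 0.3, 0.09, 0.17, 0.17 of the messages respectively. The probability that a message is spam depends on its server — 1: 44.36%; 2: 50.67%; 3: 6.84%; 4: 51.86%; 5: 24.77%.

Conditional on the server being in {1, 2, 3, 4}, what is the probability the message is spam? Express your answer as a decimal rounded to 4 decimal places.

0.4411

Let J = {1, 2, 3, 4}.
P(J) = 0.27 + 0.3 + 0.09 + 0.17 = 0.83.
P(S ∩ J) = 0.4436·0.27 + 0.5067·0.3 + 0.0684·0.09 + 0.5186·0.17 = 0.119772 + 0.15201 + 0.006156 + 0.088162 = 0.3661.
P(S | J) = 0.3661 / 0.83 = 0.441084…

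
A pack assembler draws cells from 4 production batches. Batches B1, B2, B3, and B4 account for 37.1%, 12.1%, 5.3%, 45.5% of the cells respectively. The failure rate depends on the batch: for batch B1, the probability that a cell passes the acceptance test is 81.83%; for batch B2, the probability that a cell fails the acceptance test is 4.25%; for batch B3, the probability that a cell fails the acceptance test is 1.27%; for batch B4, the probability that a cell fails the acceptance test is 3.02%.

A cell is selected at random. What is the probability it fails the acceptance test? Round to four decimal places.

0.0870

P(F|B1) = 1 − 0.8183 = 0.1817.
P(F) = P(F|B1)·P(B1) + P(F|B2)·P(B2) + P(F|B3)·P(B3) + P(F|B4)·P(B4)
      = 0.1817·0.371 + 0.0425·0.121 + 0.0127·0.053 + 0.0302·0.455
      = 0.0674107 + 0.0051425 + 0.0006731 + 0.013741 = 0.0869673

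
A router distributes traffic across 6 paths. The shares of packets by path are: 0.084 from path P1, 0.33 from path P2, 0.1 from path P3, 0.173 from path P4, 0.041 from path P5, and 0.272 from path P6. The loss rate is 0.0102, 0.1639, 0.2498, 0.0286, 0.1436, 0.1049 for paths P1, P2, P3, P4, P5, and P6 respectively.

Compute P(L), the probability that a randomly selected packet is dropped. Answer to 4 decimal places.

P(L) ≈ 0.1193

P(L) = P(L|P1)·P(P1) + P(L|P2)·P(P2) + P(L|P3)·P(P3) + P(L|P4)·P(P4) + P(L|P5)·P(P5) + P(L|P6)·P(P6)
      = 0.0102·0.084 + 0.1639·0.33 + 0.2498·0.1 + 0.0286·0.173 + 0.1436·0.041 + 0.1049·0.272
      = 0.0008568 + 0.054087 + 0.02498 + 0.0049478 + 0.0058876 + 0.0285328 = 0.119292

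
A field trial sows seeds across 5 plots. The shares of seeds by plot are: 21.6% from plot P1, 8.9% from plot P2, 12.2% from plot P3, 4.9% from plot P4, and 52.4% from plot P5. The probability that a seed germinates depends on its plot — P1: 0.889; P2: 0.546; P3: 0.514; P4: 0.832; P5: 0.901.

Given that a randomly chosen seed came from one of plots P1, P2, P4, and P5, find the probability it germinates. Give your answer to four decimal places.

Let S = {P1, P2, P4, P5}.
P(S) = 0.216 + 0.089 + 0.049 + 0.524 = 0.878.
P(G ∩ S) = 0.889·0.216 + 0.546·0.089 + 0.832·0.049 + 0.901·0.524 = 0.192024 + 0.048594 + 0.040768 + 0.472124 = 0.75351.
P(G | S) = 0.75351 / 0.878 = 0.858212…

0.8582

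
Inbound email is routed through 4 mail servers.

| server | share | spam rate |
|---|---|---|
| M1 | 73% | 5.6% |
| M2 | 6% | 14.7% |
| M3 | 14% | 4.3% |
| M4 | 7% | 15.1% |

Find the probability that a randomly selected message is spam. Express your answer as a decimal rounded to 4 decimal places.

Summing over the partition,
P(S) = P(S|M1)·P(M1) + P(S|M2)·P(M2) + P(S|M3)·P(M3) + P(S|M4)·P(M4)
      = 0.056·0.73 + 0.147·0.06 + 0.043·0.14 + 0.151·0.07
      = 0.04088 + 0.00882 + 0.00602 + 0.01057 = 0.06629

P(S) ≈ 0.0663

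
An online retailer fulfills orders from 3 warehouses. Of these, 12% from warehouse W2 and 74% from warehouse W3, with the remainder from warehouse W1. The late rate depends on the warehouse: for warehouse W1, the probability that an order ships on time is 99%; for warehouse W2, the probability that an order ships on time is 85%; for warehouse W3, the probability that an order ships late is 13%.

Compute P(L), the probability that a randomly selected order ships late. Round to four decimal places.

P(L) ≈ 0.1156

P(W1) = 1 − (0.12 + 0.74) = 0.14.
P(L|W1) = 1 − 0.99 = 0.01.
P(L|W2) = 1 − 0.85 = 0.15.
P(L) = P(L|W1)·P(W1) + P(L|W2)·P(W2) + P(L|W3)·P(W3)
      = 0.01·0.14 + 0.15·0.12 + 0.13·0.74
      = 0.0014 + 0.018 + 0.0962 = 0.1156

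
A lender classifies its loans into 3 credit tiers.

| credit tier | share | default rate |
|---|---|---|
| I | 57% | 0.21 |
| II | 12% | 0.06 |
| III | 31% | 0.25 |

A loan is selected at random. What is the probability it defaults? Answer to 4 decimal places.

P(D) = P(D|I)·P(I) + P(D|II)·P(II) + P(D|III)·P(III)
      = 0.21·0.57 + 0.06·0.12 + 0.25·0.31
      = 0.1197 + 0.0072 + 0.0775 = 0.2044

0.2044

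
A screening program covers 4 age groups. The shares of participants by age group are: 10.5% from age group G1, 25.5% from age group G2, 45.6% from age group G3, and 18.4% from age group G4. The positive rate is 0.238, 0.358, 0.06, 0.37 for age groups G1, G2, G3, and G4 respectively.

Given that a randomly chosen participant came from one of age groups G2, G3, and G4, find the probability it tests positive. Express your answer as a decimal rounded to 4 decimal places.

Let S = {G2, G3, G4}.
P(S) = 0.255 + 0.456 + 0.184 = 0.895.
P(T ∩ S) = 0.358·0.255 + 0.06·0.456 + 0.37·0.184 = 0.09129 + 0.02736 + 0.06808 = 0.18673.
P(T | S) = 0.18673 / 0.895 = 0.208637…

P(T|S) ≈ 0.2086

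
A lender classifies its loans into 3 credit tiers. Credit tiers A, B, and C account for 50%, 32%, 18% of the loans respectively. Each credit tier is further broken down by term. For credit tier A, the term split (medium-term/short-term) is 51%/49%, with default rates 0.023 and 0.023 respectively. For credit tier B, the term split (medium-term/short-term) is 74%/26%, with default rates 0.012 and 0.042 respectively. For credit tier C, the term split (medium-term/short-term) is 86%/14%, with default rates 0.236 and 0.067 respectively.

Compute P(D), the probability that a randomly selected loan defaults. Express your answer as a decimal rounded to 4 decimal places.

P(D) ≈ 0.0561

P(D|A) = 0.51·0.023 + 0.49·0.023 = 0.01173 + 0.01127 = 0.023
P(D|B) = 0.74·0.012 + 0.26·0.042 = 0.00888 + 0.01092 = 0.0198
P(D|C) = 0.86·0.236 + 0.14·0.067 = 0.20296 + 0.00938 = 0.21234
Then overall,
P(D) = 0.5·0.023 + 0.32·0.0198 + 0.18·0.21234
      = 0.0115 + 0.006336 + 0.0382212 = 0.0560572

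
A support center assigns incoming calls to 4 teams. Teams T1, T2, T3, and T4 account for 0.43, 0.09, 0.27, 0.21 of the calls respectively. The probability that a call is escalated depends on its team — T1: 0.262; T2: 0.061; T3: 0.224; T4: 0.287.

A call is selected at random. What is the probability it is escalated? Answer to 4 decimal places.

0.2389

P(E) = P(E|T1)·P(T1) + P(E|T2)·P(T2) + P(E|T3)·P(T3) + P(E|T4)·P(T4)
      = 0.262·0.43 + 0.061·0.09 + 0.224·0.27 + 0.287·0.21
      = 0.11266 + 0.00549 + 0.06048 + 0.06027 = 0.2389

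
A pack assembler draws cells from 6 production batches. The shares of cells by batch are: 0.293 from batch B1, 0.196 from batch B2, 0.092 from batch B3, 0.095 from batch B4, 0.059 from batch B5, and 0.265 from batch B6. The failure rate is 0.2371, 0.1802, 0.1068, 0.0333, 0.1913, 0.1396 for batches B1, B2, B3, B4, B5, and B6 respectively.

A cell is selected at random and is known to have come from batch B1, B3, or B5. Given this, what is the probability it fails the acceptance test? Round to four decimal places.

Let S = {B1, B3, B5}.
P(S) = 0.293 + 0.092 + 0.059 = 0.444.
P(F ∩ S) = 0.2371·0.293 + 0.1068·0.092 + 0.1913·0.059 = 0.0694703 + 0.0098256 + 0.0112867 = 0.0905826.
P(F | S) = 0.0905826 / 0.444 = 0.204015…

0.2040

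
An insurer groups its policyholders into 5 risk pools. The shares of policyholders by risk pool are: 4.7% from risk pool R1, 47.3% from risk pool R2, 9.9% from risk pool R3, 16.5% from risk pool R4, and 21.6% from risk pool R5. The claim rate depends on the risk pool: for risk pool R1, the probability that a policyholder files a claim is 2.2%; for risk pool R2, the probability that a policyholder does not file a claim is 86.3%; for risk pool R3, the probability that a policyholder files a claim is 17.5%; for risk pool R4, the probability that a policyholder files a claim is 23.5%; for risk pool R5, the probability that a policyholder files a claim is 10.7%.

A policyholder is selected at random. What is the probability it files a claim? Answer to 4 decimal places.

P(C) ≈ 0.1450

P(C|R2) = 1 − 0.863 = 0.137.
P(C) = P(C|R1)·P(R1) + P(C|R2)·P(R2) + P(C|R3)·P(R3) + P(C|R4)·P(R4) + P(C|R5)·P(R5)
      = 0.022·0.047 + 0.137·0.473 + 0.175·0.099 + 0.235·0.165 + 0.107·0.216
      = 0.001034 + 0.064801 + 0.017325 + 0.038775 + 0.023112 = 0.145047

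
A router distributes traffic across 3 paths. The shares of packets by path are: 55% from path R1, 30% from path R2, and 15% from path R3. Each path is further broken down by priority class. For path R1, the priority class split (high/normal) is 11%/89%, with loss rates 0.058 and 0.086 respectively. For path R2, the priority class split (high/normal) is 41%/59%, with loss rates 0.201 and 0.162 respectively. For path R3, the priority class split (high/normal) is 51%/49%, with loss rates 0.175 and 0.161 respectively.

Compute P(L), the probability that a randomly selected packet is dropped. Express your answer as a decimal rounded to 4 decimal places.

P(L|R1) = 0.11·0.058 + 0.89·0.086 = 0.00638 + 0.07654 = 0.08292
P(L|R2) = 0.41·0.201 + 0.59·0.162 = 0.08241 + 0.09558 = 0.17799
P(L|R3) = 0.51·0.175 + 0.49·0.161 = 0.08925 + 0.07889 = 0.16814
Then overall,
P(L) = 0.55·0.08292 + 0.3·0.17799 + 0.15·0.16814
      = 0.045606 + 0.053397 + 0.025221 = 0.124224

P(L) ≈ 0.1242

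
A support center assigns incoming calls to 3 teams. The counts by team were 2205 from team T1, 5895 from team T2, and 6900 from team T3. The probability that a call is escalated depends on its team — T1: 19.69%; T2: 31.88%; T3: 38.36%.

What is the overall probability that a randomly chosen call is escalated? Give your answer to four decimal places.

Total: 2205 + 5895 + 6900 = 15000.
P(T1) = 2205/15000 = 0.147. P(T2) = 5895/15000 = 0.393. P(T3) = 6900/15000 = 0.46.
P(E) = P(E|T1)·P(T1) + P(E|T2)·P(T2) + P(E|T3)·P(T3)
      = 0.1969·0.147 + 0.3188·0.393 + 0.3836·0.46
      = 0.0289443 + 0.1252884 + 0.176456 = 0.3306887

P(E) ≈ 0.3307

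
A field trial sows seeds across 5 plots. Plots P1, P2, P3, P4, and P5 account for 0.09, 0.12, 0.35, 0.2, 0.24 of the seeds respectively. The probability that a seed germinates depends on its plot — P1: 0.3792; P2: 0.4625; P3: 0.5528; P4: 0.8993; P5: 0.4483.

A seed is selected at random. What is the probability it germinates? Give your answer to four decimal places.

P(G) = P(G|P1)·P(P1) + P(G|P2)·P(P2) + P(G|P3)·P(P3) + P(G|P4)·P(P4) + P(G|P5)·P(P5)
      = 0.3792·0.09 + 0.4625·0.12 + 0.5528·0.35 + 0.8993·0.2 + 0.4483·0.24
      = 0.034128 + 0.0555 + 0.19348 + 0.17986 + 0.107592 = 0.57056

0.5706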